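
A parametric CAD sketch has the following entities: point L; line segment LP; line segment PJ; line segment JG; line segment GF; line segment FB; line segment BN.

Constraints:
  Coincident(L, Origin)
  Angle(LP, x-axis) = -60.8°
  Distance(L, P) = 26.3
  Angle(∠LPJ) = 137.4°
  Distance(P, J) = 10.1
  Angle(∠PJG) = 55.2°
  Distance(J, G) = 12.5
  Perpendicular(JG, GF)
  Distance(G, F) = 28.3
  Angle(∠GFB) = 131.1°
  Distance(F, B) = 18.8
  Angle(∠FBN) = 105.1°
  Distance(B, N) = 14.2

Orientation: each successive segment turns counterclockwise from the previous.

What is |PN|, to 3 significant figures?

31.1

∠GFB = 131.1° gives FB at -114° from the x-axis; with |FB| = 18.8, B = (-16.1, -39.3). ∠FBN = 105.1° gives BN at -39.6° from the x-axis; with |BN| = 14.2, N = (-5.12, -48.4). Then |PN| = |N − P| = 31.1.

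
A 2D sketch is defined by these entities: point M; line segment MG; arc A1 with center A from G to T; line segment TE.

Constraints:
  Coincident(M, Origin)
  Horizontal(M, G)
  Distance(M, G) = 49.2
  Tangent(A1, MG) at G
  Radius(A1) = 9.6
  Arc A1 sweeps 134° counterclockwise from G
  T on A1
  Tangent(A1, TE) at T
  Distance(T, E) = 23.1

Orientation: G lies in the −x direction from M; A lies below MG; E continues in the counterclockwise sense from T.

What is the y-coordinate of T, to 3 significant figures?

-16.3

A1 meets MG tangentially, so AG is at right angles to MG, so A = G + (0, -9.6) = (-49.2, -9.60). On A1, G sits at bearing 90° from A; a 134° counterclockwise sweep puts T at bearing 224°, so T = A + 9.6·(cos 224°, sin 224°) = (-56.1, -16.3). So T.y = -16.3.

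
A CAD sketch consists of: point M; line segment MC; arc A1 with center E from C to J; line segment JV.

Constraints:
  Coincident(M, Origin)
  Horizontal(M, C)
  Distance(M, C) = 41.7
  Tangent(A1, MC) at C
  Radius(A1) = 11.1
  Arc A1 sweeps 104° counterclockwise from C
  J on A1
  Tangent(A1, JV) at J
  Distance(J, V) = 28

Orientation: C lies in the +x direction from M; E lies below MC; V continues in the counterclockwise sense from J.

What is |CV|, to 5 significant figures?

41.148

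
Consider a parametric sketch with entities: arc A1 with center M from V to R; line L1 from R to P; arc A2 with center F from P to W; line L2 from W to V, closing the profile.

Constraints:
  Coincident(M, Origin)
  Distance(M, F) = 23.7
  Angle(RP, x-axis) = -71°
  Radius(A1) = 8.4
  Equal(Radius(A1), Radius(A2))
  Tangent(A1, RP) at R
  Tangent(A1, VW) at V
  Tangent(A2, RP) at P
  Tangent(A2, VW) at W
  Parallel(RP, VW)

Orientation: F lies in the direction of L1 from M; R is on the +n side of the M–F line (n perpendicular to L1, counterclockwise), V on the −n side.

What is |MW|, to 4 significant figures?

25.14

Tangency of A1 to both parallel lines with radius 8.4 puts R and V at M ± 8.4·n: R = (7.942, 2.735), V = (-7.942, -2.735). Equal radii place P and W the same way about F: P = F + 8.4·n = (15.66, -19.67), W = F − 8.4·n = (-0.2264, -25.14). Then |MW| = |W − M| = 25.14.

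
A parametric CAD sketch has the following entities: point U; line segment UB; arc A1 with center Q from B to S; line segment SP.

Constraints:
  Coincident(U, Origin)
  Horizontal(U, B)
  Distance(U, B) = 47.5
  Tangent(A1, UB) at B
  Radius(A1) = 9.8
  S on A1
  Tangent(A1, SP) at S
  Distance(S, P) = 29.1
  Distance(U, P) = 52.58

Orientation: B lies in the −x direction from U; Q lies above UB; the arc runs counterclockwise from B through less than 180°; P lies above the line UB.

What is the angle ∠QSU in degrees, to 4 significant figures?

169.5°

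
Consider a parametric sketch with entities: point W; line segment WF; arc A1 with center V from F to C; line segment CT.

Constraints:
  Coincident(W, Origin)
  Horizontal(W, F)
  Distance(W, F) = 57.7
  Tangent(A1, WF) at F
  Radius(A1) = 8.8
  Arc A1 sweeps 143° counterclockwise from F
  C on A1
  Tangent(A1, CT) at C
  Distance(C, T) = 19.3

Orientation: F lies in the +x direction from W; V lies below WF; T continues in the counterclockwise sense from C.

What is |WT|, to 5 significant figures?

73.160

W is at the origin; W and F share the same y with |WF| = 57.7 and F on the +x side, so F = (57.700, 0.0000). Tangency of A1 to WF means the radius VF is perpendicular to WF, so V = F + (0, -8.8) = (57.700, -8.8000). On A1, F sits at bearing 90° from V; a 143° counterclockwise sweep puts C at bearing 233°, so C = V + 8.8·(cos 233°, sin 233°) = (52.404, -15.828). A1 meets CT tangentially, so VC is at right angles to CT, so CT runs along (−sin 233°, cos 233°); with |CT| = 19.3, T = (67.818, -27.443). Then |WT| = |T − W| = 73.160.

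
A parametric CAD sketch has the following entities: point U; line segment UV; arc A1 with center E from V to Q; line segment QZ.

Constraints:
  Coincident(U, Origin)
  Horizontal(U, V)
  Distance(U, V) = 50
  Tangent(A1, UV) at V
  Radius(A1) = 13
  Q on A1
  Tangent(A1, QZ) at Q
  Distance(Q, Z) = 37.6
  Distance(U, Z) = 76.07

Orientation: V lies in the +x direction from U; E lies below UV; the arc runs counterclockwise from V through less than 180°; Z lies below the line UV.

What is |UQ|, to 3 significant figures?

42.7

Checks: |EQ| = 13.00 ✓; ∠(EQ, QZ) = 90.00° ✓; |QZ| = 37.60 ✓; |UZ| = 76.07 ✓.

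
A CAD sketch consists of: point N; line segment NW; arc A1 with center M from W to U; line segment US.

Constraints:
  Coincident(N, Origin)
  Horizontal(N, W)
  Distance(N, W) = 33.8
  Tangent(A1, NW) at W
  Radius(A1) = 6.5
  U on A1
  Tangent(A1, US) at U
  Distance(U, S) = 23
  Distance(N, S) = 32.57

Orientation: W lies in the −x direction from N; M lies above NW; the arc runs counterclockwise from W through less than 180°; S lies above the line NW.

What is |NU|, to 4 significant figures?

28.02

N is at the origin; NW is horizontal with |NW| = 33.8 and W on the −x side, so W = (-33.80, 0.000). Since A1 is tangent to NW there, MW ⟂ NW, so M = W + (0, 6.5) = (-33.80, 6.500). Since MU ⟂ US (tangency), |MS| = √(6.5² + 23.0²) = 23.90 regardless of where U sits on A1. So S lies on both circle(N, 32.57) and circle(M, 23.90); the above-NW intersection is S = (-19.79, 25.87). U is the foot of the tangent from S: U = (-27.70, 4.267).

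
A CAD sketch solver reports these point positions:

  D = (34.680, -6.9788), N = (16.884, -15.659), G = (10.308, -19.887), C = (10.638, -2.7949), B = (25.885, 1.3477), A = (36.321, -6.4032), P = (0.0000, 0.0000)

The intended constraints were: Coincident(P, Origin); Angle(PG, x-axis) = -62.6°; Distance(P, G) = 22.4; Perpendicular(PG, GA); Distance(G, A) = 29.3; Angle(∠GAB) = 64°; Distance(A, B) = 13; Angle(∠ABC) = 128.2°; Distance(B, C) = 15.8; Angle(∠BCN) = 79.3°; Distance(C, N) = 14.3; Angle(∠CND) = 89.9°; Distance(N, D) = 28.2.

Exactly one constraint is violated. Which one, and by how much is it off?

Distance(N, D) = 28.2 — off by 8.40.

P = (0.00, 0.00) ✓; PG at -62.60° ✓; |PG| = 22.40 ✓; ∠(PG, GA) = 90.00° ✓; |GA| = 29.30 ✓; ∠GAB = 64.00° ✓; |AB| = 13.00 ✓; ∠ABC = 128.2° ✓; |BC| = 15.80 ✓; ∠BCN = 79.30° ✓; |CN| = 14.30 ✓; ∠CND = 89.90° ✓; |ND| = 19.80 ✗.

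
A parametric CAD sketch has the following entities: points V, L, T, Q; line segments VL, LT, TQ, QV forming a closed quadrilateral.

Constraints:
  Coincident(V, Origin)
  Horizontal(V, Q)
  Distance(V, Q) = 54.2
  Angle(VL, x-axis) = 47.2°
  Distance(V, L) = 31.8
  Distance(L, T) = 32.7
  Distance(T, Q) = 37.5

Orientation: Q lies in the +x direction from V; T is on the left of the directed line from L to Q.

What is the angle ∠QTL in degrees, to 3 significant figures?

69.3°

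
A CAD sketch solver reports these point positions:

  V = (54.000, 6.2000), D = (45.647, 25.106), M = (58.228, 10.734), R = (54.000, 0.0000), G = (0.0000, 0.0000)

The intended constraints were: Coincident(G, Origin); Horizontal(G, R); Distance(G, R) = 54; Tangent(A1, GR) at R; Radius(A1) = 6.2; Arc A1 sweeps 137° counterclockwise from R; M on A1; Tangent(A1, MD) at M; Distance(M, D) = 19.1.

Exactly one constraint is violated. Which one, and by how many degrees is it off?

Tangent(A1, MD) at M — off by 5.80°.

G = (0.00, 0.00) ✓; G.y = 0.00, R.y = 0.00 ✓; |GR| = 54.00 ✓; ∠(VR, RG) = 90.00° ✓; |VR| = 6.200 ✓; bearing(V→M) − bearing(V→R) = 137.0° ✓; |VM| = 6.199 ✓; ∠(VM, MD) = 95.80° ✗; |MD| = 19.10 ✓.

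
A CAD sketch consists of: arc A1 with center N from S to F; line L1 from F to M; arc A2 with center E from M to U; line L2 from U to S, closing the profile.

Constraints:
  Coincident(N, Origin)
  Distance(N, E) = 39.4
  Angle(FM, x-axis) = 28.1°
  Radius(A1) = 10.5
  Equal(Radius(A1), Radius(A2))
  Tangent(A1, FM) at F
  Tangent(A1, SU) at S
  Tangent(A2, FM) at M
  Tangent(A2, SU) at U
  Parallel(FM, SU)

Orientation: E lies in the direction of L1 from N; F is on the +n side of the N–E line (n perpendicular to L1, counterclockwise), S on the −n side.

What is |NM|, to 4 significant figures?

40.78

Tangency of A1 to both parallel lines with radius 10.5 puts F and S at N ± 10.5·n: F = (-4.946, 9.262), S = (4.946, -9.262). Equal radii place M and U the same way about E: M = E + 10.5·n = (29.81, 27.82), U = E − 10.5·n = (39.70, 9.296). Then |NM| = |M − N| = 40.78.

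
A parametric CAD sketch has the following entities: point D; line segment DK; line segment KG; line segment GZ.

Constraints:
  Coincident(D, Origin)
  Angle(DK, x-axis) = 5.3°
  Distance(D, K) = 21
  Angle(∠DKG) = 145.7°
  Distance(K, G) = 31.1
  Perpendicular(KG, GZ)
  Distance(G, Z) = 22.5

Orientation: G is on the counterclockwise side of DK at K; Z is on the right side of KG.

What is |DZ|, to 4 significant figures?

59.38

D is at the origin; DK runs at 5.3° with length 21.0, so K = 21.0·(cos 5.3°, sin 5.3°) = (20.91, 1.940). ∠DKG = 145.7°, so KG runs at 5.3° + (180° − 145.7°) = 39.60° from the x-axis; with |KG| = 31.1, G = K + 31.1·(cos 39.60°, sin 39.60°) = (44.87, 21.76). KG ⟂ GZ; with |GZ| = 22.5 on the right of KG, Z = G + 22.5·(0.6374, -0.7705) = (59.22, 4.427). Then |DZ| = |Z − D| = 59.38.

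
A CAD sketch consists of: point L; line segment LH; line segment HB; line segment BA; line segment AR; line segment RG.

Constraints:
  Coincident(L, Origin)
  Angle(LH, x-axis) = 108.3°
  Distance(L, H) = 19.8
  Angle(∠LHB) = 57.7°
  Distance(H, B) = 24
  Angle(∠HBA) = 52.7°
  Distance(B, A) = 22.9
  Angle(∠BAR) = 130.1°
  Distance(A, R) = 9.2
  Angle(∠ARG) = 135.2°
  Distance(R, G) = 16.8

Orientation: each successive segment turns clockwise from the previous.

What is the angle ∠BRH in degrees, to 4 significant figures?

53.88°

L is at the origin; LH runs at 108.3° with length 19.8, so H = (-6.217, 18.80). ∠LHB = 57.7° gives HB at -14.00° from the x-axis; with |HB| = 24.0, B = (17.07, 12.99). ∠HBA = 52.7° gives BA at -141.3° from the x-axis; with |BA| = 22.9, A = (-0.8018, -1.326). ∠BAR = 130.1° gives AR at 168.8° from the x-axis; with |AR| = 9.2, R = (-9.827, 0.4614). Then cos ∠BRH = RB·RH / (|RB||RH|), giving 53.88°.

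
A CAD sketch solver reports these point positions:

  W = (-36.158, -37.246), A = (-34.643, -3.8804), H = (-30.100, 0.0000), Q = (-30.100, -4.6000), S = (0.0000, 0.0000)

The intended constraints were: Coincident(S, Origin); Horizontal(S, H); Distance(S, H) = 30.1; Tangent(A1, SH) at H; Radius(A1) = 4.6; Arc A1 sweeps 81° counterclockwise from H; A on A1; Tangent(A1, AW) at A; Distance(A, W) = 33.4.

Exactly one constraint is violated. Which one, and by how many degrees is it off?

Tangent(A1, AW) at A — off by 6.40°.

S = (0.00, 0.00) ✓; S.y = 0.00, H.y = 0.00 ✓; |SH| = 30.10 ✓; ∠(QH, HS) = 90.00° ✓; |QH| = 4.600 ✓; bearing(Q→A) − bearing(Q→H) = 81.00° ✓; |QA| = 4.600 ✓; ∠(QA, AW) = 83.60° ✗; |AW| = 33.40 ✓.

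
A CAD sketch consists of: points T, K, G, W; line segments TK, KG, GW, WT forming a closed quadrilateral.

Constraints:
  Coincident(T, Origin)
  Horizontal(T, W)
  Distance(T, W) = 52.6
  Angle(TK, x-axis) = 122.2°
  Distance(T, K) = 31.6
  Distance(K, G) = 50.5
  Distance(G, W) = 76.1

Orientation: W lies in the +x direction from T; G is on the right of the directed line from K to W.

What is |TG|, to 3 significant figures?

30.8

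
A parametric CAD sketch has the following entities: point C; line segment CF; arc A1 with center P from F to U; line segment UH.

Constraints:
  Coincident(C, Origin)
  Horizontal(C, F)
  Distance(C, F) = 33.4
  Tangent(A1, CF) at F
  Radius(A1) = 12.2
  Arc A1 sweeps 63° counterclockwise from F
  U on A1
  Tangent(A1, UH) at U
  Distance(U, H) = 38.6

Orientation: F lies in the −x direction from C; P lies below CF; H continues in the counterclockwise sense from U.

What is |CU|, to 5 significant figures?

44.769

Tangency of A1 to CF means the radius PF is perpendicular to CF, so P = F + (0, -12.2) = (-33.400, -12.200). On A1, F sits at bearing 90° from P; a 63° counterclockwise sweep puts U at bearing 153°, so U = P + 12.2·(cos 153°, sin 153°) = (-44.270, -6.6613). Then |CU| = |U − C| = 44.769.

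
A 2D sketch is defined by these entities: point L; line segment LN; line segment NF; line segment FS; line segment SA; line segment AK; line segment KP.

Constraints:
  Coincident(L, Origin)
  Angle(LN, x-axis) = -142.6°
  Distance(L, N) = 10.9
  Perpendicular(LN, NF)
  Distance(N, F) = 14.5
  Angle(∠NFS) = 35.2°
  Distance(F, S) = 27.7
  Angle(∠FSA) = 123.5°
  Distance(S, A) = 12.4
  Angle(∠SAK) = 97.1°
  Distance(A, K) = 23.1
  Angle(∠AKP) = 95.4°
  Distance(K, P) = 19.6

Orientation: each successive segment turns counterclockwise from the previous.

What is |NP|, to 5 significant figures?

9.5672

L is at the origin; LN runs at -142.6° with length 10.9, so N = (-8.6591, -6.6204). LN ⟂ NF, so NF runs at -52.600°; with |NF| = 14.5, F = (0.14783, -18.139). ∠NFS = 35.2° gives FS at 92.200° from the x-axis; with |FS| = 27.7, S = (-0.91551, 9.5402). ∠FSA = 123.5° gives SA at 148.70° from the x-axis; with |SA| = 12.4, A = (-11.511, 15.982). ∠SAK = 97.1° gives AK at -128.40° from the x-axis; with |AK| = 23.1, K = (-25.859, -2.1211). ∠AKP = 95.4° gives KP at -43.800° from the x-axis; with |KP| = 19.6, P = (-11.713, -15.687). Then |NP| = |P − N| = 9.5672.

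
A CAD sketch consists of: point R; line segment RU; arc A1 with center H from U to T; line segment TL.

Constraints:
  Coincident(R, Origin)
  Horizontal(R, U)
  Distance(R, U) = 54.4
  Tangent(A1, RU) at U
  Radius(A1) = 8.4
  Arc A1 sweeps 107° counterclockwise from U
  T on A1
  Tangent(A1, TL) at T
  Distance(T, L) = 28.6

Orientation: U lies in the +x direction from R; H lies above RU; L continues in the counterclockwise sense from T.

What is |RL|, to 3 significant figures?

66.2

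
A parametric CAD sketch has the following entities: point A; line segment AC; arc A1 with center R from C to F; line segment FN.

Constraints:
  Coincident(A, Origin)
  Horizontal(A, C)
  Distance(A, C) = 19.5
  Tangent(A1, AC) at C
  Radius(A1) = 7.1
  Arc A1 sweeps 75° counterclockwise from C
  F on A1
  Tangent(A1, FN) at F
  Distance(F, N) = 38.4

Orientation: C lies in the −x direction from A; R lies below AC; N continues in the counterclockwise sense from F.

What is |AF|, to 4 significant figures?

26.88

The tangent condition forces RC to be normal to AC, so R = C + (0, -7.1) = (-19.50, -7.100). On A1, C sits at bearing 90° from R; a 75° counterclockwise sweep puts F at bearing 165°, so F = R + 7.1·(cos 165°, sin 165°) = (-26.36, -5.262). Then |AF| = |F − A| = 26.88.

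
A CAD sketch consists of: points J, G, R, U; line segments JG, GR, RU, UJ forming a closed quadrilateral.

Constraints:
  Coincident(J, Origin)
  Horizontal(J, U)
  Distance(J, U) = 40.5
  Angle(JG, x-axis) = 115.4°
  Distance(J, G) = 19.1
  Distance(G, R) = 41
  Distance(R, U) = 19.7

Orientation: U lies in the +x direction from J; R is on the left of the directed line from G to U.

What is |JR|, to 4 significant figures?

37.48

J is at the origin; J and U share the same y with |JU| = 40.5 and U in +x, so U = (40.5, 0). JG runs at 115.4° with |JG| = 19.1, so G = (-8.193, 17.25). R is determined by |GR| = 41.0 and |RU| = 19.7 together: it lies at the intersection of circle(G, 41.0) and circle(U, 19.7). With |GU| = 51.66, the foot of the radical line on GU is 38.34 from G and the perpendicular offset is √(41.0² − 38.34²) = 14.52. Taking the left-of-GU solution: R = (32.80, 18.13).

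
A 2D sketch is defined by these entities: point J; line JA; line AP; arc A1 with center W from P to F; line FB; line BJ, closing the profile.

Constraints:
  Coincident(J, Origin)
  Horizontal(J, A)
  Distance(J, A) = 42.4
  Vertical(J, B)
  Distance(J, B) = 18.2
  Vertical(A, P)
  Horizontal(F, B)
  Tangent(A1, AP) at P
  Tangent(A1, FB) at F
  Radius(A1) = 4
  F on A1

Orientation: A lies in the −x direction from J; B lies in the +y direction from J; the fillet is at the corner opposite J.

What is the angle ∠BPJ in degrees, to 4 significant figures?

23.91°

The virtual corner opposite J is at (-42.40, 18.20). Tangency of A1 to AP means the radius WP is perpendicular to AP and A1 meets FB tangentially, so WF is at right angles to FB, with radius 4.0, so the center W sits 4.0 in from both sides at W = (-38.40, 14.20). That places the tangent points at P = (-42.40, 14.20) on AP and F = (-38.40, 18.20) on FB. Then cos ∠BPJ = PB·PJ / (|PB||PJ|), giving 23.91°.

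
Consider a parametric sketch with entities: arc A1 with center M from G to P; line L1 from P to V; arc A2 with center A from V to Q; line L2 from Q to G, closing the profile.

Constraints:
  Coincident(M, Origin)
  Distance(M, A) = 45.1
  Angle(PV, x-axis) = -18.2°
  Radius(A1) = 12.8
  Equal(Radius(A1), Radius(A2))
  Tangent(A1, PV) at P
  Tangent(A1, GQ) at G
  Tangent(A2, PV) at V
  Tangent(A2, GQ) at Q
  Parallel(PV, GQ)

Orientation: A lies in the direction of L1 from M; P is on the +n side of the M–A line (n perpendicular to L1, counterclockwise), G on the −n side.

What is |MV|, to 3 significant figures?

46.9

Tangency of A1 to both parallel lines with radius 12.8 puts P and G at M ± 12.8·n: P = (4.00, 12.2), G = (-4.00, -12.2). Equal radii place V and Q the same way about A: V = A + 12.8·n = (46.8, -1.93), Q = A − 12.8·n = (38.8, -26.2). Then |MV| = |V − M| = 46.9.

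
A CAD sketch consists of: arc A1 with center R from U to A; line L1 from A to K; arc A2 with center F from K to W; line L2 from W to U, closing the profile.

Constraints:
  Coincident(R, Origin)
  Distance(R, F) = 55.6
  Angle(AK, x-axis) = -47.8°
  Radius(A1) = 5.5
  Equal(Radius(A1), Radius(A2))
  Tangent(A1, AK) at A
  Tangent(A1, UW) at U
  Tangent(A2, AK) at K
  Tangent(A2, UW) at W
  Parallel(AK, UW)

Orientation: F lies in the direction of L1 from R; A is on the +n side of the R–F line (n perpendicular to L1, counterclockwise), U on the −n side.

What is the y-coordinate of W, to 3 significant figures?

-44.9

Tangency of A1 to both parallel lines with radius 5.5 puts A and U at R ± 5.5·n: A = (4.07, 3.69), U = (-4.07, -3.69). Equal radii place K and W the same way about F: K = F + 5.5·n = (41.4, -37.5), W = F − 5.5·n = (33.3, -44.9). So W.y = -44.9.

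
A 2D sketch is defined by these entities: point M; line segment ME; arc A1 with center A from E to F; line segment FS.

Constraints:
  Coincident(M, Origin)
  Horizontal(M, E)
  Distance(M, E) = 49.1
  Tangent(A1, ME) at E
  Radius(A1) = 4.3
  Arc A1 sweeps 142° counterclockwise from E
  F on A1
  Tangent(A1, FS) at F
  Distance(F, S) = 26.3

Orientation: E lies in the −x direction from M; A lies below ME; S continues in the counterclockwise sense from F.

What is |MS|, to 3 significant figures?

39.1

On A1, E sits at bearing 90° from A; a 142° counterclockwise sweep puts F at bearing 232°, so F = A + 4.3·(cos 232°, sin 232°) = (-51.7, -7.69). The tangent condition forces AF to be normal to FS, so FS runs along (−sin 232°, cos 232°); with |FS| = 26.3, S = (-31.0, -23.9). Then |MS| = |S − M| = 39.1.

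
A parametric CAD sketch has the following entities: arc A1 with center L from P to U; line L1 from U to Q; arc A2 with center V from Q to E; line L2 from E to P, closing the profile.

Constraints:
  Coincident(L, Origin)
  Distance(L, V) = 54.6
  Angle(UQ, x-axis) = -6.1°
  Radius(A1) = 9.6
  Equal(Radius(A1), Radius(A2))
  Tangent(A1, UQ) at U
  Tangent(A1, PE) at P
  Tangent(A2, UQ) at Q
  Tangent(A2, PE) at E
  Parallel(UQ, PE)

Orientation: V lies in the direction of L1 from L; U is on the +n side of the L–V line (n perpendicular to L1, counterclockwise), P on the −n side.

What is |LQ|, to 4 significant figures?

55.44

The slot axis is L1's direction at -6.1°, so u = (cos -6.1°, sin -6.1°) = (0.9943, -0.1063) and n = (−sin -6.1°, cos -6.1°) = (0.1063, 0.9943). L is at the origin and V lies 54.6 along u from L, so V = 54.6·u = (54.29, -5.802). Tangency of A1 to both parallel lines with radius 9.6 puts U and P at L ± 9.6·n: U = (1.020, 9.546), P = (-1.020, -9.546). Equal radii place Q and E the same way about V: Q = V + 9.6·n = (55.31, 3.744), E = V − 9.6·n = (53.27, -15.35). Then |LQ| = |Q − L| = 55.44.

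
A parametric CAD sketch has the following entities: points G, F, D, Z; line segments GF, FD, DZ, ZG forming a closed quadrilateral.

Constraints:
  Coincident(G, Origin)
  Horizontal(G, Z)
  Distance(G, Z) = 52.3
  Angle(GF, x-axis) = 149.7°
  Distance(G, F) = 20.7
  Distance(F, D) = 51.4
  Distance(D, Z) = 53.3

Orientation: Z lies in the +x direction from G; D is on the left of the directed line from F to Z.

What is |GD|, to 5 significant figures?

48.515

Checks: |GZ| = 52.30 ✓; |GF| = 20.70 ✓; |FD| = 51.40 ✓; |DZ| = 53.30 ✓.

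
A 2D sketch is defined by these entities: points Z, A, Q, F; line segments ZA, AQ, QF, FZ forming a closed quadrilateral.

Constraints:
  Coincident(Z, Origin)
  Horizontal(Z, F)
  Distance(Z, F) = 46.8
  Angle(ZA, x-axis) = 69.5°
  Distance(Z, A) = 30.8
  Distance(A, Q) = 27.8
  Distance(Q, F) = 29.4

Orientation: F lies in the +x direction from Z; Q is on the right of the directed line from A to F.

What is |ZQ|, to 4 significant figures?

17.56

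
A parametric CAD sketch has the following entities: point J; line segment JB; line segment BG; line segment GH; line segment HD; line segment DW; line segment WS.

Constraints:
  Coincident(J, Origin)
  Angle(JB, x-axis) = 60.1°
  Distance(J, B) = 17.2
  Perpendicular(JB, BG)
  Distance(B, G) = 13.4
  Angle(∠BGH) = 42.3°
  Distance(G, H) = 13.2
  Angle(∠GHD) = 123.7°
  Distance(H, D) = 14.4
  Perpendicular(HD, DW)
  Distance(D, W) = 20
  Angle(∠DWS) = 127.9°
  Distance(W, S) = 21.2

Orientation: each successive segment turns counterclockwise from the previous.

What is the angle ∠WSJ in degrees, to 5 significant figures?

46.865°

HD is perpendicular to DW, so DW runs at 74.100°; with |DW| = 20.0, W = (20.321, 24.312). ∠DWS = 127.9° gives WS at 126.20° from the x-axis; with |WS| = 21.2, S = (7.8002, 41.420). Then cos ∠WSJ = SW·SJ / (|SW||SJ|), giving 46.865°.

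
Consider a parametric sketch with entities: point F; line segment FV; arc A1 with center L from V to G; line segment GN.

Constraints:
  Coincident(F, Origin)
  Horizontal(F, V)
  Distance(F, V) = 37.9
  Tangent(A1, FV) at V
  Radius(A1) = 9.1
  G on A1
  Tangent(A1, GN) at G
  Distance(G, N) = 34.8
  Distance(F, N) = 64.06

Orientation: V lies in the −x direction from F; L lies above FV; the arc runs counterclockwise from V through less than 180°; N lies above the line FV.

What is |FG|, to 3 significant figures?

32.8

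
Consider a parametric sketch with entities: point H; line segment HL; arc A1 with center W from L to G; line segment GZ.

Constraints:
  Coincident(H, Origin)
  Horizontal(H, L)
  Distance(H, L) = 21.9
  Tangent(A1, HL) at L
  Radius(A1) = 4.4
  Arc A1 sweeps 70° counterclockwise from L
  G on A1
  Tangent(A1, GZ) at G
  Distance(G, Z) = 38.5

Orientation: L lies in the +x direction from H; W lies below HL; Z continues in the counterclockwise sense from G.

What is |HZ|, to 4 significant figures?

39.34

H is at the origin; HL is horizontal with |HL| = 21.9 and L on the +x side, so L = (21.90, 0.000). The tangent condition forces WL to be normal to HL, so W = L + (0, -4.4) = (21.90, -4.400). On A1, L sits at bearing 90° from W; a 70° counterclockwise sweep puts G at bearing 160°, so G = W + 4.4·(cos 160°, sin 160°) = (17.77, -2.895). A1 meets GZ tangentially, so WG is at right angles to GZ, so GZ runs along (−sin 160°, cos 160°); with |GZ| = 38.5, Z = (4.598, -39.07). Then |HZ| = |Z − H| = 39.34.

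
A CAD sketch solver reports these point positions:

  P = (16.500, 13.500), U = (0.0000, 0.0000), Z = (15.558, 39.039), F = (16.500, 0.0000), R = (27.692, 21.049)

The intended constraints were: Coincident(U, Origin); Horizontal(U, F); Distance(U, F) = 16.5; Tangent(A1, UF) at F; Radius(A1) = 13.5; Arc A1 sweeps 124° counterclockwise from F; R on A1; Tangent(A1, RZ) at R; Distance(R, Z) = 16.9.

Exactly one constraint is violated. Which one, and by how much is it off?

Distance(R, Z) = 16.9 — off by 4.80.

U = (0.00, 0.00) ✓; U.y = 0.00, F.y = 0.00 ✓; |UF| = 16.50 ✓; ∠(PF, FU) = 90.00° ✓; |PF| = 13.50 ✓; bearing(P→R) − bearing(P→F) = 124.0° ✓; |PR| = 13.50 ✓; ∠(PR, RZ) = 90.00° ✓; |RZ| = 21.70 ✗.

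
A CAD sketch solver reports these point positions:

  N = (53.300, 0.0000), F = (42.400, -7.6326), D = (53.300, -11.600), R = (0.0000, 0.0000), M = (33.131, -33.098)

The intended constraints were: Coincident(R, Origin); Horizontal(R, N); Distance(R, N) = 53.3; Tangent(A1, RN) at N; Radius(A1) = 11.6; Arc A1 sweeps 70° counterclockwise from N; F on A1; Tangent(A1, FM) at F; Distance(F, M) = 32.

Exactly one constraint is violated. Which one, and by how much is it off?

Distance(F, M) = 32 — off by 4.90.

R = (0.00, 0.00) ✓; R.y = 0.00, N.y = 0.00 ✓; |RN| = 53.30 ✓; ∠(DN, NR) = 90.00° ✓; |DN| = 11.60 ✓; bearing(D→F) − bearing(D→N) = 70.00° ✓; |DF| = 11.60 ✓; ∠(DF, FM) = 90.00° ✓; |FM| = 27.10 ✗.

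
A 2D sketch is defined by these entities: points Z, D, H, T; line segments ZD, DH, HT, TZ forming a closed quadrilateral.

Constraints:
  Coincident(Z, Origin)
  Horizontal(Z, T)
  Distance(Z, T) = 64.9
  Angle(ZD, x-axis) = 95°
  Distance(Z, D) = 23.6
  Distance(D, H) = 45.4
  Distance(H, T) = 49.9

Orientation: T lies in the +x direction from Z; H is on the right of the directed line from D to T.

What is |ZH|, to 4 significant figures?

24.93

Z is at the origin; ZT is horizontal with |ZT| = 64.9 and T in +x, so T = (64.9, 0). ZD runs at 95.0° with |ZD| = 23.6, so D = (-2.057, 23.51). H is determined by |DH| = 45.4 and |HT| = 49.9 together: it lies at the intersection of circle(D, 45.4) and circle(T, 49.9). With |DT| = 70.96, the foot of the radical line on DT is 32.46 from D and the perpendicular offset is √(45.4² − 32.46²) = 31.74. Taking the right-of-DT solution: H = (18.06, -17.19).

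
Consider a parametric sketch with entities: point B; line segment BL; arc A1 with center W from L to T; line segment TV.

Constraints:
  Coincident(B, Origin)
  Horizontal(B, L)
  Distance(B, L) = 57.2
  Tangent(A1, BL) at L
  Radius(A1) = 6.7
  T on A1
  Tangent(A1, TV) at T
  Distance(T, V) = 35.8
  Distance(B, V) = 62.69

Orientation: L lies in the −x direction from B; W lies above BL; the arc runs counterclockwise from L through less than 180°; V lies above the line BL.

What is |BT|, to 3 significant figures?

50.9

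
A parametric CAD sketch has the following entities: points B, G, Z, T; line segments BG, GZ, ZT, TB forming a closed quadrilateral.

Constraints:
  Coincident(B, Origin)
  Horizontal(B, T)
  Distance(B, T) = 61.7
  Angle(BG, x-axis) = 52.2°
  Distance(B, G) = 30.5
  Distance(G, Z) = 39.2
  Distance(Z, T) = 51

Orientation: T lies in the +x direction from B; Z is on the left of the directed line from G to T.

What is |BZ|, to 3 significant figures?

69.3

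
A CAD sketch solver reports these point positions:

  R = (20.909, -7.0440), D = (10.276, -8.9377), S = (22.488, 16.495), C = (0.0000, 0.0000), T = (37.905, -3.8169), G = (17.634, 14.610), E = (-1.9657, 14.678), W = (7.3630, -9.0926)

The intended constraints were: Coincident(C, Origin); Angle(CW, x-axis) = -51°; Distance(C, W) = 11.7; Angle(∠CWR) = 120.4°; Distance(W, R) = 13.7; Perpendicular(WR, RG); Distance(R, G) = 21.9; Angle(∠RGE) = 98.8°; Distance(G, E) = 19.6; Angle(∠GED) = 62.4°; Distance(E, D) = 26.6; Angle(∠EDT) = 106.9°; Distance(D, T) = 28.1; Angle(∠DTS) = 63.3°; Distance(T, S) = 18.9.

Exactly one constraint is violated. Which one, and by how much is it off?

Distance(T, S) = 18.9 — off by 6.60.

C = (0.00, 0.00) ✓; CW at -51.00° ✓; |CW| = 11.70 ✓; ∠CWR = 120.4° ✓; |WR| = 13.70 ✓; ∠(WR, RG) = 90.00° ✓; |RG| = 21.90 ✓; ∠RGE = 98.80° ✓; |GE| = 19.60 ✓; ∠GED = 62.40° ✓; |ED| = 26.60 ✓; ∠EDT = 106.9° ✓; |DT| = 28.10 ✓; ∠DTS = 63.30° ✓; |TS| = 25.50 ✗.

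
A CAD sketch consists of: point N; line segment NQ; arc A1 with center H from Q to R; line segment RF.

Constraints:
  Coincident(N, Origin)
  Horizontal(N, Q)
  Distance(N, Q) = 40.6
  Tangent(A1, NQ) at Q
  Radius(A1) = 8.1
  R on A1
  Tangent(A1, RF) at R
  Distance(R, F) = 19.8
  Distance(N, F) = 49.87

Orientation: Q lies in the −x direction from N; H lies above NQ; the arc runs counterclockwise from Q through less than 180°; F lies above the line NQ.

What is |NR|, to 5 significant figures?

34.842

Checks: |HQ| = 8.100 ✓; |HR| = 8.100 ✓; ∠(HR, RF) = 90.00° ✓; |RF| = 19.80 ✓; |NF| = 49.87 ✓.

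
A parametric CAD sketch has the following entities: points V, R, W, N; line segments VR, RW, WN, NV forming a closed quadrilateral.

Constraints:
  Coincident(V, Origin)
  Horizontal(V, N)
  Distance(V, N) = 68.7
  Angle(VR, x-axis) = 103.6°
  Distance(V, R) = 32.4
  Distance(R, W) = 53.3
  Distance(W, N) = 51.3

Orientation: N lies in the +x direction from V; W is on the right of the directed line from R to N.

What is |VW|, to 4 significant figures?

24.22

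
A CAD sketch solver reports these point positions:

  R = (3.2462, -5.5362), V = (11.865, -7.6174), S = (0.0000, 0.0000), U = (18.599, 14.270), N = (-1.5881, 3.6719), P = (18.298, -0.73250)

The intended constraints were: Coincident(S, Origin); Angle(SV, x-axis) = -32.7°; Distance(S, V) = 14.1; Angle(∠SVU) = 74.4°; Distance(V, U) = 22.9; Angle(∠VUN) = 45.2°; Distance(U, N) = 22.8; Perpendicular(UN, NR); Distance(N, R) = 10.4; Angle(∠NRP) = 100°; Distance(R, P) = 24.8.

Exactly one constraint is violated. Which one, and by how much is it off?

Distance(R, P) = 24.8 — off by 9.00.

S = (0.00, 0.00) ✓; SV at -32.70° ✓; |SV| = 14.10 ✓; ∠SVU = 74.40° ✓; |VU| = 22.90 ✓; ∠VUN = 45.20° ✓; |UN| = 22.80 ✓; ∠(UN, NR) = 90.00° ✓; |NR| = 10.40 ✓; ∠NRP = 100.0° ✓; |RP| = 15.80 ✗.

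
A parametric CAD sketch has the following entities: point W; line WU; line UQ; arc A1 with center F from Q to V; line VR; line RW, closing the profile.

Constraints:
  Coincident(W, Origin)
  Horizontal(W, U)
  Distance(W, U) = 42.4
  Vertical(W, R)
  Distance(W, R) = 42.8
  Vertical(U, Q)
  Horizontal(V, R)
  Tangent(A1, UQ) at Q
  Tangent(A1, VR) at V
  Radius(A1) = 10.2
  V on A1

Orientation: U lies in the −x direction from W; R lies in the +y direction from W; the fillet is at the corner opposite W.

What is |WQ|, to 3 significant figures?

53.5

The virtual corner opposite W is at (-42.4, 42.8). Since A1 is tangent to UQ there, FQ ⟂ UQ and the tangent condition forces FV to be normal to VR, with radius 10.2, so the center F sits 10.2 in from both sides at F = (-32.2, 32.6). That places the tangent points at Q = (-42.4, 32.6) on UQ and V = (-32.2, 42.8) on VR. Then |WQ| = |Q − W| = 53.5.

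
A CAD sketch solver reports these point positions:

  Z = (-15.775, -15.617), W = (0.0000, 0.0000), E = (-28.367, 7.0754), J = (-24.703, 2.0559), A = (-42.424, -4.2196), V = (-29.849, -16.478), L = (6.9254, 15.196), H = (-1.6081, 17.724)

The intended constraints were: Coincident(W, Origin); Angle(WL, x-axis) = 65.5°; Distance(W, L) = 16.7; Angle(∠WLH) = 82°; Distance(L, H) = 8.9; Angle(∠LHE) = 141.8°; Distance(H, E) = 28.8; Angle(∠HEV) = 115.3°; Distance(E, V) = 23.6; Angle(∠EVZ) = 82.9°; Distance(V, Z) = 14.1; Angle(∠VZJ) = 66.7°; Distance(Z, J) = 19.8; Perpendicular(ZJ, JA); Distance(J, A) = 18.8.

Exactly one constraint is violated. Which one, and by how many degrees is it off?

Perpendicular(ZJ, JA) — off by 7.30°.

W = (0.00, 0.00) ✓; WL at 65.50° ✓; |WL| = 16.70 ✓; ∠WLH = 82.00° ✓; |LH| = 8.900 ✓; ∠LHE = 141.8° ✓; |HE| = 28.80 ✓; ∠HEV = 115.3° ✓; |EV| = 23.60 ✓; ∠EVZ = 82.90° ✓; |VZ| = 14.10 ✓; ∠VZJ = 66.70° ✓; |ZJ| = 19.80 ✓; ∠(ZJ, JA) = 82.70° ✗; |JA| = 18.80 ✓.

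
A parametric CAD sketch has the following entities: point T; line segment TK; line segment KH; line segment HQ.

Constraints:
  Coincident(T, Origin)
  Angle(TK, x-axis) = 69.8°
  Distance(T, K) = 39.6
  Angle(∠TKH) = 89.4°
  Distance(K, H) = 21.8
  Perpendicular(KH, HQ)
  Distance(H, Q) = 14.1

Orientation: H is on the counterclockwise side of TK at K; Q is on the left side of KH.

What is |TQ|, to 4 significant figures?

33.28

∠TKH = 89.4°, so KH runs at 69.8° + (180° − 89.4°) = 160.4° from the x-axis; with |KH| = 21.8, H = K + 21.8·(cos 160.4°, sin 160.4°) = (-6.863, 44.48). The perpendicularity gives HQ at right angles to KH; with |HQ| = 14.1 on the left of KH, Q = H + 14.1·(-0.3355, -0.9421) = (-11.59, 31.19). Then |TQ| = |Q − T| = 33.28.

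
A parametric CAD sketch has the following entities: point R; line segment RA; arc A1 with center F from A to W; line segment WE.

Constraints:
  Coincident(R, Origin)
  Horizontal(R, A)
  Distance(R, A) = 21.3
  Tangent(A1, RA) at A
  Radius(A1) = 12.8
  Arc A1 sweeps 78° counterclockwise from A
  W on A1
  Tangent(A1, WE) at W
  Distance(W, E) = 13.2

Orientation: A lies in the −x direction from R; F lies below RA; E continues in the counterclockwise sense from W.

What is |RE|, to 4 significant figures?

43.22

R is at the origin; R and A share the same y with |RA| = 21.3 and A on the −x side, so A = (-21.30, 0.000). A1 meets RA tangentially, so FA is at right angles to RA, so F = A + (0, -12.8) = (-21.30, -12.80). On A1, A sits at bearing 90° from F; a 78° counterclockwise sweep puts W at bearing 168°, so W = F + 12.8·(cos 168°, sin 168°) = (-33.82, -10.14). Since A1 is tangent to WE there, FW ⟂ WE, so WE runs along (−sin 168°, cos 168°); with |WE| = 13.2, E = (-36.56, -23.05). Then |RE| = |E − R| = 43.22.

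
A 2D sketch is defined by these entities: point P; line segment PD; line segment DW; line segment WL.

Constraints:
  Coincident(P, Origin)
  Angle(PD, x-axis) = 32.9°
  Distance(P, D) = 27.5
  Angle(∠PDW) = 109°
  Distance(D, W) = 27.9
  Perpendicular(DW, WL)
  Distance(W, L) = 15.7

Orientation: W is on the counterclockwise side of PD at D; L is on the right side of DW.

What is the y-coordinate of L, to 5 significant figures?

45.792

P is at the origin; PD runs at 32.9° with length 27.5, so D = 27.5·(cos 32.9°, sin 32.9°) = (23.090, 14.937). ∠PDW = 109.0°, so DW runs at 32.9° + (180° − 109.0°) = 103.90° from the x-axis; with |DW| = 27.9, W = D + 27.9·(cos 103.90°, sin 103.90°) = (16.387, 42.020). The perpendicularity gives WL at right angles to DW; with |WL| = 15.7 on the right of DW, L = W + 15.7·(0.97072, 0.24023) = (31.627, 45.792). So L.y = 45.792.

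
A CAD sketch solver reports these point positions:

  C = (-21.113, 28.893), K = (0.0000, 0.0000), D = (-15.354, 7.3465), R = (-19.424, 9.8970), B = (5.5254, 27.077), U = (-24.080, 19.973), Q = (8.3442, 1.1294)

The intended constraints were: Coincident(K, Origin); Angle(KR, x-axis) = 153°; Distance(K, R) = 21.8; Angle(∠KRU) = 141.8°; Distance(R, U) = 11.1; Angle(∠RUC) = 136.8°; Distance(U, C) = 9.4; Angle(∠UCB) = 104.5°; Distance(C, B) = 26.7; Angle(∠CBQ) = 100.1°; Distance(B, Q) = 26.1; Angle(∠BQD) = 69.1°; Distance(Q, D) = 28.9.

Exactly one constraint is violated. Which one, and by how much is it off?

Distance(Q, D) = 28.9 — off by 4.40.

K = (0.00, 0.00) ✓; KR at 153.0° ✓; |KR| = 21.80 ✓; ∠KRU = 141.8° ✓; |RU| = 11.10 ✓; ∠RUC = 136.8° ✓; |UC| = 9.401 ✓; ∠UCB = 104.5° ✓; |CB| = 26.70 ✓; ∠CBQ = 100.1° ✓; |BQ| = 26.10 ✓; ∠BQD = 69.10° ✓; |QD| = 24.50 ✗.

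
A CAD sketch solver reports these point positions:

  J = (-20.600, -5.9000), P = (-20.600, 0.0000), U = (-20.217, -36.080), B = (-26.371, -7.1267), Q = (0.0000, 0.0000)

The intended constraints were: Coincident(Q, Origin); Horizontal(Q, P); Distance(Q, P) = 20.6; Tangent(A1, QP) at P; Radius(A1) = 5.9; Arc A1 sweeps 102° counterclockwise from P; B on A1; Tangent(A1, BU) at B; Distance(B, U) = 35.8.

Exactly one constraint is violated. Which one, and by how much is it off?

Distance(B, U) = 35.8 — off by 6.20.

Q = (0.00, 0.00) ✓; Q.y = 0.00, P.y = 0.00 ✓; |QP| = 20.60 ✓; ∠(JP, PQ) = 90.00° ✓; |JP| = 5.900 ✓; bearing(J→B) − bearing(J→P) = 102.0° ✓; |JB| = 5.900 ✓; ∠(JB, BU) = 90.00° ✓; |BU| = 29.60 ✗.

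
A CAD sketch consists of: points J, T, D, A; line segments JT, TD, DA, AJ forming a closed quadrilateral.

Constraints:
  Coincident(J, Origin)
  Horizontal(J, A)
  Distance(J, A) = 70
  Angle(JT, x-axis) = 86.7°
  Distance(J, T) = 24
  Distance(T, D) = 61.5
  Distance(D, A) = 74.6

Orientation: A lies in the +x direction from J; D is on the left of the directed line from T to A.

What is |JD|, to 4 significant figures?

81.56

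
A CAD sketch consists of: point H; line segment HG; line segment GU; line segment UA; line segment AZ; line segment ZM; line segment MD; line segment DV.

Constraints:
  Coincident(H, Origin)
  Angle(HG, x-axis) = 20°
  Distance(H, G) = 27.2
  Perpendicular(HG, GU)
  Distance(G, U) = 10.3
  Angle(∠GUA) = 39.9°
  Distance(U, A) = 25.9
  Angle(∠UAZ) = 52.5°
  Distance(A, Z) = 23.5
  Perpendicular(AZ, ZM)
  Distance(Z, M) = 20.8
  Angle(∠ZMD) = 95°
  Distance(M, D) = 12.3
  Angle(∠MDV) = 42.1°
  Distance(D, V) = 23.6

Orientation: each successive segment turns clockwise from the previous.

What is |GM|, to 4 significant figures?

12.82

H is at the origin; HG runs at 20.0° with length 27.2, so G = (25.56, 9.303). HG ⟂ GU, so GU runs at -70.00°; with |GU| = 10.3, U = (29.08, -0.3759). ∠GUA = 39.9° gives UA at 149.9° from the x-axis; with |UA| = 25.9, A = (6.675, 12.61). ∠UAZ = 52.5° gives AZ at 22.40° from the x-axis; with |AZ| = 23.5, Z = (28.40, 21.57). The perpendicularity gives ZM at right angles to AZ, so ZM runs at -67.60°; with |ZM| = 20.8, M = (36.33, 2.338). Then |GM| = |M − G| = 12.82.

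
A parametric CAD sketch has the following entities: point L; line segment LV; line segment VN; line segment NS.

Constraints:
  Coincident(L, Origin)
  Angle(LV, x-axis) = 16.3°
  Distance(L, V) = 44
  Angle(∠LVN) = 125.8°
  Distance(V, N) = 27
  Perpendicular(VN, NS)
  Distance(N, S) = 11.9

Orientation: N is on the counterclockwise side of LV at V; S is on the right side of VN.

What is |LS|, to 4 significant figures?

71.03

∠LVN = 125.8°, so VN runs at 16.3° + (180° − 125.8°) = 70.50° from the x-axis; with |VN| = 27.0, N = V + 27.0·(cos 70.50°, sin 70.50°) = (51.24, 37.80). The perpendicularity gives NS at right angles to VN; with |NS| = 11.9 on the right of VN, S = N + 11.9·(0.9426, -0.3338) = (62.46, 33.83). Then |LS| = |S − L| = 71.03.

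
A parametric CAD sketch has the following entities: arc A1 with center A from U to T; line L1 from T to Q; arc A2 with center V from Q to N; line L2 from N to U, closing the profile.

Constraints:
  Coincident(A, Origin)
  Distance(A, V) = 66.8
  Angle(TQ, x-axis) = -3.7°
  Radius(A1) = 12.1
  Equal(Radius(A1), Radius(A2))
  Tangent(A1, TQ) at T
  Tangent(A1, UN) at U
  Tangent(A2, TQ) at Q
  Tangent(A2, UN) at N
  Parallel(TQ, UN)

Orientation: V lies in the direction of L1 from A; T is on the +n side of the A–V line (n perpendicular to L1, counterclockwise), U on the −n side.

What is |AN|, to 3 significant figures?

67.9

The slot axis is L1's direction at -3.7°, so u = (cos -3.7°, sin -3.7°) = (0.998, -0.0645) and n = (−sin -3.7°, cos -3.7°) = (0.0645, 0.998). A is at the origin and V lies 66.8 along u from A, so V = 66.8·u = (66.7, -4.31). Tangency of A1 to both parallel lines with radius 12.1 puts T and U at A ± 12.1·n: T = (0.781, 12.1), U = (-0.781, -12.1). Equal radii place Q and N the same way about V: Q = V + 12.1·n = (67.4, 7.76), N = V − 12.1·n = (65.9, -16.4). Then |AN| = |N − A| = 67.9.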